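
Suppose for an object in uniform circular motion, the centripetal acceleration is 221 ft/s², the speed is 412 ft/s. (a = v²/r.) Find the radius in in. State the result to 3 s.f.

Rearranging: r = v²/a.
a = 221 ft/s² = 67.36 m/s²; v = 412 ft/s = 125.6 m/s.
r = 234.1 m
234.1 m × (1 in / 0.02540 m) = 9217 in

9220 in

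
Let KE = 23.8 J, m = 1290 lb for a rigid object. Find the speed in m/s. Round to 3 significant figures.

0.285 m/s

Rearranging: v = √(2·KE/m).
KE = 23.8 J; m = 1290 lb = 585.1 kg.
v = 0.2852 m/s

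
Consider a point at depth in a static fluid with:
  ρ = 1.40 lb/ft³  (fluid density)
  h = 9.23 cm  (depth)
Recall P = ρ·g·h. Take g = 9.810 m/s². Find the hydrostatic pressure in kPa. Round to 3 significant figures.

Directly: P = ρgh.
ρ = 1.40 lb/ft³ = 22.43 kg/m³; h = 9.23 cm = 0.09230 m; g = 9.810 m/s².
P = 20.31 Pa
20.31 Pa × (1 kPa / 1000 Pa) = 0.02031 kPa

0.0203 kPa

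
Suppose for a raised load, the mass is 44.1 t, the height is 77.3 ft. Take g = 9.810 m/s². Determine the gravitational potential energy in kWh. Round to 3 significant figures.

PE is given directly by: PE = mgh.
m = 44.1 t = 44100 kg; h = 77.3 ft = 23.56 m; g = 9.810 m/s².
PE = 1.019×10^7 J  (the unit combination reduces to kg·m²/s² = J)
1.019×10^7 J × (1 kWh / 3.600×10^6 J) = 2.831 kWh

2.83 kWh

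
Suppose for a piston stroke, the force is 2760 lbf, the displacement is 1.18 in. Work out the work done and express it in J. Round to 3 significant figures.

368 J

W is given directly by: W = F·d.
F = 2760 lbf = 12277 N; d = 1.18 in = 0.02997 m.
W = 368.0 J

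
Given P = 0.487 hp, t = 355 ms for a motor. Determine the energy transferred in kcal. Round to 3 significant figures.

0.0308 kcal

Solving P = W/t for W: W = P·t.
P = 0.487 hp = 363.2 W; t = 355 ms = 0.3550 s.
W = 128.9 J  (the unit combination reduces to kg·m²/s² = J)
128.9 J × (1 kcal / 4184 J) = 0.03081 kcal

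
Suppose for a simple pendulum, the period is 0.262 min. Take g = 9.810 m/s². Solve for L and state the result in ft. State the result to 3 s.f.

Solving T = 2π√(L/g) for L: L = g·(T/2π)².
T = 0.262 min = 15.72 s; g = 9.810 m/s².
L = 61.41 m
61.41 m × (1 ft / 0.3048 m) = 201.5 ft

201 ft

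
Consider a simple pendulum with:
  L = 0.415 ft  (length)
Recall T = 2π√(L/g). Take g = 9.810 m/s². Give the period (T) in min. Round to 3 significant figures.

0.0119 min

T is given directly by: T = 2π√(L/g).
L = 0.415 ft = 0.1265 m; g = 9.810 m/s².
T = 0.7135 s
0.7135 s × (1 min / 60.00 s) = 0.01189 min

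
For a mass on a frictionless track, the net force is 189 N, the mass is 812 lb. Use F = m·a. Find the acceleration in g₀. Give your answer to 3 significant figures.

0.0523 g₀

From Newton's second law: a = F/m.
F = 189 N; m = 812 lb = 368.3 kg.
a = 0.5131 m/s²
0.5131 m/s² × (1 g₀ / 9.807 m/s²) = 0.05233 g₀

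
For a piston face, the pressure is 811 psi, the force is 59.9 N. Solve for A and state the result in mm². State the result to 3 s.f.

10.7 mm²

Solving P = F/A for A: A = F/P.
P = 811 psi = 5.592×10^6 Pa; F = 59.9 N.
A = 1.071×10^-5 m²
1.071×10^-5 m² × (1 mm² / 1.000×10^-6 m²) = 10.71 mm²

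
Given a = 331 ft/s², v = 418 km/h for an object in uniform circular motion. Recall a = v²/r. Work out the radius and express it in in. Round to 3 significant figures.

5260 in

Solving a = v²/r for r: r = v²/a.
a = 331 ft/s² = 100.9 m/s²; v = 418 km/h = 116.1 m/s.
r = 133.6 m
133.6 m × (1 in / 0.02540 m) = 5261 in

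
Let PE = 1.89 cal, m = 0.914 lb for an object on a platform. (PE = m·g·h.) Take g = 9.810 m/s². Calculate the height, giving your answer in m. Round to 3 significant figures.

1.94 m

Rearranging PE = m·g·h for h: h = PE/(m·g).
PE = 1.89 cal = 7.908 J; m = 0.914 lb = 0.4146 kg; g = 9.810 m/s².
h = 1.944 m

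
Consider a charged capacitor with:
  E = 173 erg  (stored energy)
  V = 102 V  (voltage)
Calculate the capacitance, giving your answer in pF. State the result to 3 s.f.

3330 pF

Rearranging E = ½C·V² for C: C = 2E/V².
E = 173 erg = 1.730×10^-5 J; V = 102 V.
C = 3.326×10^-9 F
3.326×10^-9 F × (1 pF / 1.000×10^-12 F) = 3326 pF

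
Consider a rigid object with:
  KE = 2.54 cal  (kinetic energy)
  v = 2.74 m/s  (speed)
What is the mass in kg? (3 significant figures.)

Solving KE = ½mv² for m: m = 2·KE/v².
KE = 2.54 cal = 10.63 J; v = 2.74 m/s.
m = 2.831 kg

2.83 kg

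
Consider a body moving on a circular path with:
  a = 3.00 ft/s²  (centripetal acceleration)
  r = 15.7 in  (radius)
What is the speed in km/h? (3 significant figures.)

Rearranging: v = √(a·r).
a = 3.00 ft/s² = 0.9144 m/s²; r = 15.7 in = 0.3988 m.
v = 0.6039 m/s
0.6039 m/s × (1 km/h / 0.2778 m/s) = 2.174 km/h

2.17 km/h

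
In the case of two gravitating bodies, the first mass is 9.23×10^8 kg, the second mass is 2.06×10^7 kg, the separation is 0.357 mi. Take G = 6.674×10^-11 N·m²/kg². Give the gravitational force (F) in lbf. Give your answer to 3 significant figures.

From Newton's law of gravitation: F = Gm₁m₂/r².
m₁ = 9.23×10^8 kg; m₂ = 2.06×10^7 kg; r = 0.357 mi = 574.5 m; G = 6.674×10^-11 N·m²/kg².
F = 3.844 N  (the unit combination reduces to kg·m/s² = N)
3.844 N × (1 lbf / 4.448 N) = 0.8642 lbf

0.864 lbf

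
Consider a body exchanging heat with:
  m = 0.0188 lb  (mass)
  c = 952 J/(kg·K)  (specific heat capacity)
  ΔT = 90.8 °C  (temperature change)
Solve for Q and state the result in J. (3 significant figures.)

737 J

Directly: Q = mcΔT.
m = 0.0188 lb = 0.008528 kg; c = 952 J/(kg·K); ΔT = 90.8 °C = 90.80 K.
Q = 737.1 J  (the unit combination reduces to kg·m²/s² = J)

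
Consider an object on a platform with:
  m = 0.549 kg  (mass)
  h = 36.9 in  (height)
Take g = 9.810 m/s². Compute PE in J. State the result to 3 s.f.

Directly: PE = mgh.
m = 0.549 kg; h = 36.9 in = 0.9373 m; g = 9.810 m/s².
PE = 5.048 J

5.05 J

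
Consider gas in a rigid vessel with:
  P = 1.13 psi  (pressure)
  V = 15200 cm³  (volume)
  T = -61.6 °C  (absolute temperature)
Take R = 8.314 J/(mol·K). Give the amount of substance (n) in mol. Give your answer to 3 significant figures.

From the ideal-gas law: n = PV/(RT).
P = 1.13 psi = 7791 Pa; V = 15200 cm³ = 0.01520 m³; T = -61.6 °C = 211.5 K; R = 8.314 J/(mol·K).
n = 0.06733 mol

0.0673 mol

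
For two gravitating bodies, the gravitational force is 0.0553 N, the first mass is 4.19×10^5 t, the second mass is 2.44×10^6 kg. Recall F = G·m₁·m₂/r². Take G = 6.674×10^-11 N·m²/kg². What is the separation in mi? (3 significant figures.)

0.690 mi

Rearranging F = G·m₁·m₂/r² for r: r = √(G·m₁m₂/F).
F = 0.0553 N; m₁ = 4.19×10^5 t = 4.190×10^8 kg; m₂ = 2.44×10^6 kg; G = 6.674×10^-11 N·m²/kg².
r = 1111 m
1111 m × (1 mi / 1609 m) = 0.6902 mi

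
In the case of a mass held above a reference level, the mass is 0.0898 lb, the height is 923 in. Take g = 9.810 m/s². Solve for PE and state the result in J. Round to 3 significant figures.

9.37 J

PE is given directly by: PE = mgh.
m = 0.0898 lb = 0.04073 kg; h = 923 in = 23.44 m; g = 9.810 m/s².
PE = 9.368 J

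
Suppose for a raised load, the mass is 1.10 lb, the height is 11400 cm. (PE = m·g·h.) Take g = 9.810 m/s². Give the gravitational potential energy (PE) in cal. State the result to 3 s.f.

PE is given directly by: PE = mgh.
m = 1.10 lb = 0.4990 kg; h = 11400 cm = 114.0 m; g = 9.810 m/s².
PE = 558.0 J
558.0 J × (1 cal / 4.184 J) = 133.4 cal

133 cal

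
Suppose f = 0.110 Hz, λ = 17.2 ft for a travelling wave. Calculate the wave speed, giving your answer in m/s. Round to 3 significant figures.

0.577 m/s

Directly: v = fλ.
f = 0.110 Hz; λ = 17.2 ft = 5.243 m.
v = 0.5767 m/s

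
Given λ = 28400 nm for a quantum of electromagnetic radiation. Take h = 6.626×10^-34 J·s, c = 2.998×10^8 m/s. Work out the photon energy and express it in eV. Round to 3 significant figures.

0.0437 eV

Directly: E = hc/λ.
λ = 28400 nm = 2.840×10^-5 m; h = 6.626×10^-34 J·s; c = 2.998×10^8 m/s.
E = 6.995×10^-21 J
6.995×10^-21 J × (1 eV / 1.602×10^-19 J) = 0.04366 eV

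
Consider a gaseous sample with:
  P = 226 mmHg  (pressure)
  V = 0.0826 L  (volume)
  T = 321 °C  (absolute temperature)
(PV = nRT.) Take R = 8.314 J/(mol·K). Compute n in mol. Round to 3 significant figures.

From the ideal-gas law: n = PV/(RT).
P = 226 mmHg = 30131 Pa; V = 0.0826 L = 8.260×10^-5 m³; T = 321 °C = 594.1 K; R = 8.314 J/(mol·K).
n = 5.038×10^-4 mol

5.04×10^-4 mol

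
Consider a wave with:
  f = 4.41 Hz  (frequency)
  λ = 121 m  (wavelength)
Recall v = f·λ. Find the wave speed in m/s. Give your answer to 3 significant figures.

Directly: v = fλ.
f = 4.41 Hz; λ = 121 m.
v = 533.6 m/s

534 m/s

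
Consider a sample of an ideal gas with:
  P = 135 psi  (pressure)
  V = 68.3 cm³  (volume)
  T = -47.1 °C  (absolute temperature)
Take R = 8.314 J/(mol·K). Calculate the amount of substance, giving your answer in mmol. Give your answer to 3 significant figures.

Rearranging PV = nRT for n: n = PV/(RT).
P = 135 psi = 9.308×10^5 Pa; V = 68.3 cm³ = 6.830×10^-5 m³; T = -47.1 °C = 226.0 K; R = 8.314 J/(mol·K).
n = 0.03383 mol
0.03383 mol × (1 mmol / 0.001000 mol) = 33.83 mmol

33.8 mmol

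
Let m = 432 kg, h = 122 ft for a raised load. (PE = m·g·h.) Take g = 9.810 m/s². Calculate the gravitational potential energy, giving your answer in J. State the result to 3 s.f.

1.58×10^5 J

Directly: PE = mgh.
m = 432 kg; h = 122 ft = 37.19 m; g = 9.810 m/s².
PE = 1.576×10^5 J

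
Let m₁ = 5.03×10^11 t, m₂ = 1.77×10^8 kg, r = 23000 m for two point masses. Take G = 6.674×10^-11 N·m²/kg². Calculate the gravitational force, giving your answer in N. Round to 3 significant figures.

11200 N

From Newton's law of gravitation: F = Gm₁m₂/r².
m₁ = 5.03×10^11 t = 5.030×10^14 kg; m₂ = 1.77×10^8 kg; r = 23000 m; G = 6.674×10^-11 N·m²/kg².
F = 11232 N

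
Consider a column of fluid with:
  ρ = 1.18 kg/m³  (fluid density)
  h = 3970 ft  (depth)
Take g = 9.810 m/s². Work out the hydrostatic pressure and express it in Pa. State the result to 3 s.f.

Directly: P = ρgh.
ρ = 1.18 kg/m³; h = 3970 ft = 1210 m; g = 9.810 m/s².
P = 14007 Pa

14000 Pa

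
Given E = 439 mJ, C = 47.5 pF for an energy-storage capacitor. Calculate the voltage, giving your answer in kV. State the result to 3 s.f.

136 kV

Solving E = ½C·V² for V: V = √(2E/C).
E = 439 mJ = 0.4390 J; C = 47.5 pF = 4.750×10^-11 F.
V = 1.360×10^5 V  (the unit combination reduces to kg·m²/(A·s³) = V)
1.360×10^5 V × (1 kV / 1000 V) = 136.0 kV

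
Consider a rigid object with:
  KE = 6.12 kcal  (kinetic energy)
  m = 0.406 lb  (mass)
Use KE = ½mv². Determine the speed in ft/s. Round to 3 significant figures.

1730 ft/s

Rearranging: v = √(2·KE/m).
KE = 6.12 kcal = 25606 J; m = 0.406 lb = 0.1842 kg.
v = 527.3 m/s
527.3 m/s × (1 ft/s / 0.3048 m/s) = 1730 ft/s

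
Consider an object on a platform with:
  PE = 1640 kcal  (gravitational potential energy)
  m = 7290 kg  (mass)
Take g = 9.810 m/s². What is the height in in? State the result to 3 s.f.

Rearranging: h = PE/(m·g).
PE = 1640 kcal = 6.862×10^6 J; m = 7290 kg; g = 9.810 m/s².
h = 95.95 m
95.95 m × (1 in / 0.02540 m) = 3778 in

3780 in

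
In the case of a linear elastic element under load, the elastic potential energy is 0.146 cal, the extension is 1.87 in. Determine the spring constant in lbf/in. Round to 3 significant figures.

Solving U = ½k·x² for k: k = 2U/x².
U = 0.146 cal = 0.6109 J; x = 1.87 in = 0.04750 m.
k = 541.5 N/m
541.5 N/m × (1 lbf/in / 175.1 N/m) = 3.092 lbf/in

3.09 lbf/in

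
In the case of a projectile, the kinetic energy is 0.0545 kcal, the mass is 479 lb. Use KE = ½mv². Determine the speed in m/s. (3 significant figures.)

Rearranging KE = ½mv² for v: v = √(2·KE/m).
KE = 0.0545 kcal = 228.0 J; m = 479 lb = 217.3 kg.
v = 1.449 m/s

1.45 m/s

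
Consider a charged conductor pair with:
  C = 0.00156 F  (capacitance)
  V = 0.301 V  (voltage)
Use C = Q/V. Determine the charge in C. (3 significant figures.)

Solving C = Q/V for Q: Q = CV.
C = 0.00156 F; V = 0.301 V.
Q = 4.696×10^-4 C  (the unit combination reduces to A·s = C)

4.70×10^-4 C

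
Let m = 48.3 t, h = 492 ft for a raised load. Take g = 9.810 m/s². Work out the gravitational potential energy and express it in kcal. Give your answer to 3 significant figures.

17000 kcal

Directly: PE = mgh.
m = 48.3 t = 48300 kg; h = 492 ft = 150.0 m; g = 9.810 m/s².
PE = 7.106×10^7 J
7.106×10^7 J × (1 kcal / 4184 J) = 16983 kcal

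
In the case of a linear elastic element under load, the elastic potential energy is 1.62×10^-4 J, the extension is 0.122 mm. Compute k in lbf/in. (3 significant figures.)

Solving U = ½k·x² for k: k = 2U/x².
U = 1.62×10^-4 J; x = 0.122 mm = 1.220×10^-4 m.
k = 21768 N/m
21768 N/m × (1 lbf/in / 175.1 N/m) = 124.3 lbf/in

124 lbf/in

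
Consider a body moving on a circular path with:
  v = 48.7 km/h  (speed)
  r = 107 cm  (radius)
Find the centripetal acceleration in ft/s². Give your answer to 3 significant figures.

561 ft/s²

a is given directly by: a = v²/r.
v = 48.7 km/h = 13.53 m/s; r = 107 cm = 1.070 m.
a = 171.0 m/s²
171.0 m/s² × (1 ft/s² / 0.3048 m/s²) = 561.1 ft/s²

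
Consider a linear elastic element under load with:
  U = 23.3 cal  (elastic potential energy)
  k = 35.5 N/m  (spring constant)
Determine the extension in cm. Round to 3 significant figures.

Rearranging U = ½k·x² for x: x = √(2U/k).
U = 23.3 cal = 97.49 J; k = 35.5 N/m.
x = 2.344 m
2.344 m × (1 cm / 0.01000 m) = 234.4 cm

234 cm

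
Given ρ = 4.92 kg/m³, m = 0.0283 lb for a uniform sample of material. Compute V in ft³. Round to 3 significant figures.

Rearranging: V = m/ρ.
ρ = 4.92 kg/m³; m = 0.0283 lb = 0.01284 kg.
V = 0.002609 m³
0.002609 m³ × (1 ft³ / 0.02832 m³) = 0.09214 ft³

0.0921 ft³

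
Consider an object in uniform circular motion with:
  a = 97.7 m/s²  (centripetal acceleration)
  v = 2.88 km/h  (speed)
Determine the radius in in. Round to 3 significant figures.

Rearranging: r = v²/a.
a = 97.7 m/s²; v = 2.88 km/h = 0.8000 m/s.
r = 0.006551 m
0.006551 m × (1 in / 0.02540 m) = 0.2579 in

0.258 in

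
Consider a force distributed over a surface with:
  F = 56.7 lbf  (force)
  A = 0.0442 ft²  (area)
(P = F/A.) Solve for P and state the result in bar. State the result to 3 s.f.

Directly: P = F/A.
F = 56.7 lbf = 252.2 N; A = 0.0442 ft² = 0.004106 m².
P = 61421 Pa  (the unit combination reduces to kg/(m·s²) = Pa)
61421 Pa × (1 bar / 1.000×10^5 Pa) = 0.6142 bar

0.614 bar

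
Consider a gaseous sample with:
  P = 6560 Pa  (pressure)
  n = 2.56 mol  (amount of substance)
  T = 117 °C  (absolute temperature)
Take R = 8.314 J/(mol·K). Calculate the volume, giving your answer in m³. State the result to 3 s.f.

1.27 m³

Rearranging: V = nRT/P.
P = 6560 Pa; n = 2.56 mol; T = 117 °C = 390.1 K; R = 8.314 J/(mol·K).
V = 1.266 m³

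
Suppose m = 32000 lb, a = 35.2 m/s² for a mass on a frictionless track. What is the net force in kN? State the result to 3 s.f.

From Newton's second law: F = m·a.
m = 32000 lb = 14515 kg; a = 35.2 m/s².
F = 5.109×10^5 N
5.109×10^5 N × (1 kN / 1000 N) = 510.9 kN

511 kN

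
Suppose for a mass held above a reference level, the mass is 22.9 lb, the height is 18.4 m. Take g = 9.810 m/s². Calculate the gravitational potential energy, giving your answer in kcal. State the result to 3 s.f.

0.448 kcal

Directly: PE = mgh.
m = 22.9 lb = 10.39 kg; h = 18.4 m; g = 9.810 m/s².
PE = 1875 J
1875 J × (1 kcal / 4184 J) = 0.4481 kcal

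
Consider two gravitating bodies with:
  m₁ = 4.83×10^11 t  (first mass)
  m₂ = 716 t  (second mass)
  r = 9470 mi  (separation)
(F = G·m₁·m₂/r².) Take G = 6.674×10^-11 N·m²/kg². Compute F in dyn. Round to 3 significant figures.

F is given directly by: F = Gm₁m₂/r².
m₁ = 4.83×10^11 t = 4.830×10^14 kg; m₂ = 716 t = 7.160×10^5 kg; r = 9470 mi = 1.524×10^7 m; G = 6.674×10^-11 N·m²/kg².
F = 9.937×10^-5 N  (the unit combination reduces to kg·m/s² = N)
9.937×10^-5 N × (1 dyn / 1.000×10^-5 N) = 9.937 dyn

9.94 dyn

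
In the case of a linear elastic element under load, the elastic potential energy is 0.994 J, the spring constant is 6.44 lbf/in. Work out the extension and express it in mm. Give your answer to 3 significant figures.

Rearranging U = ½k·x² for x: x = √(2U/k).
U = 0.994 J; k = 6.44 lbf/in = 1128 N/m.
x = 0.04198 m
0.04198 m × (1 mm / 0.001000 m) = 41.98 mm

42.0 mm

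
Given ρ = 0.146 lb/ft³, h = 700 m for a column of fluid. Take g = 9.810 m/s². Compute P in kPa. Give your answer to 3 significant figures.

P is given directly by: P = ρgh.
ρ = 0.146 lb/ft³ = 2.339 kg/m³; h = 700 m; g = 9.810 m/s².
P = 16060 Pa
16060 Pa × (1 kPa / 1000 Pa) = 16.06 kPa

16.1 kPa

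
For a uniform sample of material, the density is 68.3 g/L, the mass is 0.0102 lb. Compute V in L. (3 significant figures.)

Rearranging ρ = m/V for V: V = m/ρ.
ρ = 68.3 g/L = 68.30 kg/m³; m = 0.0102 lb = 0.004627 kg.
V = 6.774×10^-5 m³
6.774×10^-5 m³ × (1 L / 0.001000 m³) = 0.06774 L

0.0677 L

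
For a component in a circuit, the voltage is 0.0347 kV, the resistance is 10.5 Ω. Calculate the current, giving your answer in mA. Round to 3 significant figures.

Solving V = I·R for I: I = V/R.
V = 0.0347 kV = 34.70 V; R = 10.5 Ω.
I = 3.305 A
3.305 A × (1 mA / 0.001000 A) = 3305 mA

3300 mA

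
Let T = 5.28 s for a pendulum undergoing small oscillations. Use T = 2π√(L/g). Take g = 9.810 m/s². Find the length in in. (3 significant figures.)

Rearranging T = 2π√(L/g) for L: L = g·(T/2π)².
T = 5.28 s; g = 9.810 m/s².
L = 6.928 m
6.928 m × (1 in / 0.02540 m) = 272.7 in

273 in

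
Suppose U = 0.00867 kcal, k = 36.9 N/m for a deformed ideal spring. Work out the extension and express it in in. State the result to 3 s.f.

55.2 in

Solving U = ½k·x² for x: x = √(2U/k).
U = 0.00867 kcal = 36.28 J; k = 36.9 N/m.
x = 1.402 m
1.402 m × (1 in / 0.02540 m) = 55.20 in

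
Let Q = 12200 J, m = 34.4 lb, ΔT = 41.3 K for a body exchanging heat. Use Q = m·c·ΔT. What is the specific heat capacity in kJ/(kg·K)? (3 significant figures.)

0.0189 kJ/(kg·K)

Rearranging: c = Q/(m·ΔT).
Q = 12200 J; m = 34.4 lb = 15.60 kg; ΔT = 41.3 K.
c = 18.93 J/(kg·K)
18.93 J/(kg·K) × (1 kJ/(kg·K) / 1000 J/(kg·K)) = 0.01893 kJ/(kg·K)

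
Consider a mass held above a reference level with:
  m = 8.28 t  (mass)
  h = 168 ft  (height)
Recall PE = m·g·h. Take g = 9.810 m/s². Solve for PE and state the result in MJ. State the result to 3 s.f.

4.16 MJ

Directly: PE = mgh.
m = 8.28 t = 8280 kg; h = 168 ft = 51.21 m; g = 9.810 m/s².
PE = 4.159×10^6 J  (the unit combination reduces to kg·m²/s² = J)
4.159×10^6 J × (1 MJ / 1.000×10^6 J) = 4.159 MJ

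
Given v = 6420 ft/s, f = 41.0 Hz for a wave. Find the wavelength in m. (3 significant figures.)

Rearranging: λ = v/f.
v = 6420 ft/s = 1957 m/s; f = 41.0 Hz.
λ = 47.73 m

47.7 m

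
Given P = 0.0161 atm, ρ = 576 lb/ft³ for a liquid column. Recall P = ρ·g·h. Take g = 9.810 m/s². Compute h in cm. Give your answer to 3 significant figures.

1.80 cm

Solving P = ρ·g·h for h: h = P/(ρ·g).
P = 0.0161 atm = 1631 Pa; ρ = 576 lb/ft³ = 9227 kg/m³; g = 9.810 m/s².
h = 0.01802 m
0.01802 m × (1 cm / 0.01000 m) = 1.802 cm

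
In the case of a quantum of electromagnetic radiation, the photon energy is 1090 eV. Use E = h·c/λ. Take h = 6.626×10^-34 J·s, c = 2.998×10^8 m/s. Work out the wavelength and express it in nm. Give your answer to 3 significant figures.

Rearranging E = h·c/λ for λ: λ = hc/E.
E = 1090 eV = 1.746×10^-16 J; h = 6.626×10^-34 J·s; c = 2.998×10^8 m/s.
λ = 1.137×10^-9 m
1.137×10^-9 m × (1 nm / 1.000×10^-9 m) = 1.137 nm

1.14 nm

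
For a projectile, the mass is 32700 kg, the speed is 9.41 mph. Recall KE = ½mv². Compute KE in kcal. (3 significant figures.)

KE is given directly by: KE = ½mv².
m = 32700 kg; v = 9.41 mph = 4.207 m/s.
KE = 2.893×10^5 J  (the unit combination reduces to kg·m²/s² = J)
2.893×10^5 J × (1 kcal / 4184 J) = 69.15 kcal

69.2 kcal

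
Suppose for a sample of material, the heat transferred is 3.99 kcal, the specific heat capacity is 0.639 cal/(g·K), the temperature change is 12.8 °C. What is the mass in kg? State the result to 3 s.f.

0.488 kg

Rearranging Q = m·c·ΔT for m: m = Q/(c·ΔT).
Q = 3.99 kcal = 16694 J; c = 0.639 cal/(g·K) = 2674 J/(kg·K); ΔT = 12.8 °C = 12.80 K.
m = 0.4878 kg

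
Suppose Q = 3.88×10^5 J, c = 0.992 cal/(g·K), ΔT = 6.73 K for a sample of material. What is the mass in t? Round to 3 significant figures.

0.0139 t

Rearranging: m = Q/(c·ΔT).
Q = 3.88×10^5 J; c = 0.992 cal/(g·K) = 4151 J/(kg·K); ΔT = 6.73 K.
m = 13.89 kg
13.89 kg × (1 t / 1000 kg) = 0.01389 t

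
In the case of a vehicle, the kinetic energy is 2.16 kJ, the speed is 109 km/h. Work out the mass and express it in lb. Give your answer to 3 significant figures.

10.4 lb

Solving KE = ½mv² for m: m = 2·KE/v².
KE = 2.16 kJ = 2160 J; v = 109 km/h = 30.28 m/s.
m = 4.712 kg
4.712 kg × (1 lb / 0.4536 kg) = 10.39 lb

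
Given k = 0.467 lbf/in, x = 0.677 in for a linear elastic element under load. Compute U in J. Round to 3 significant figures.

0.0121 J

U is given directly by: U = ½kx².
k = 0.467 lbf/in = 81.78 N/m; x = 0.677 in = 0.01720 m.
U = 0.01209 J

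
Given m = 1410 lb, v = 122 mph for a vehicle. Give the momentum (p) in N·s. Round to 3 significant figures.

Directly: p = mv.
m = 1410 lb = 639.6 kg; v = 122 mph = 54.54 m/s.
p = 34881 kg·m/s  (the unit combination reduces to kg·m/s = kg·m/s)
Since 1 N·s = 1 kg·m/s, 34881 N·s.

34900 N·s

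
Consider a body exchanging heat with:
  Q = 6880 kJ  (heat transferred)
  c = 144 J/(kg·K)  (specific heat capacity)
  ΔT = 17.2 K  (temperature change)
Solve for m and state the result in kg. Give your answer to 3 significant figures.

2780 kg

Solving Q = m·c·ΔT for m: m = Q/(c·ΔT).
Q = 6880 kJ = 6.880×10^6 J; c = 144 J/(kg·K); ΔT = 17.2 K.
m = 2778 kg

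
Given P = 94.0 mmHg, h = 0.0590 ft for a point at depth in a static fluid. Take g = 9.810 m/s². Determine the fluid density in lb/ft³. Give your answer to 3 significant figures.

Rearranging P = ρ·g·h for ρ: ρ = P/(g·h).
P = 94.0 mmHg = 12532 Pa; h = 0.0590 ft = 0.01798 m; g = 9.810 m/s².
ρ = 71038 kg/m³
71038 kg/m³ × (1 lb/ft³ / 16.02 kg/m³) = 4435 lb/ft³

4430 lb/ft³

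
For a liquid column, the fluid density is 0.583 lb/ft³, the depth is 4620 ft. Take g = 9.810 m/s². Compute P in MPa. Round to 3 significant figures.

0.129 MPa

P is given directly by: P = ρgh.
ρ = 0.583 lb/ft³ = 9.339 kg/m³; h = 4620 ft = 1408 m; g = 9.810 m/s².
P = 1.290×10^5 Pa  (the unit combination reduces to kg/(m·s²) = Pa)
1.290×10^5 Pa × (1 MPa / 1.000×10^6 Pa) = 0.1290 MPa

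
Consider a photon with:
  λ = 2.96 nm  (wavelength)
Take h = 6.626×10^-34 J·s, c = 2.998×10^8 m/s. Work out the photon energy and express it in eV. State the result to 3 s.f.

E is given directly by: E = hc/λ.
λ = 2.96 nm = 2.960×10^-9 m; h = 6.626×10^-34 J·s; c = 2.998×10^8 m/s.
E = 6.711×10^-17 J  (the unit combination reduces to kg·m²/s² = J)
6.711×10^-17 J × (1 eV / 1.602×10^-19 J) = 418.9 eV

419 eV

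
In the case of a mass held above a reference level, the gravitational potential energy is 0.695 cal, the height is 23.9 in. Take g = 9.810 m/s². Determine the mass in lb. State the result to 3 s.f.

1.08 lb

Rearranging PE = m·g·h for m: m = PE/(g·h).
PE = 0.695 cal = 2.908 J; h = 23.9 in = 0.6071 m; g = 9.810 m/s².
m = 0.4883 kg
0.4883 kg × (1 lb / 0.4536 kg) = 1.076 lb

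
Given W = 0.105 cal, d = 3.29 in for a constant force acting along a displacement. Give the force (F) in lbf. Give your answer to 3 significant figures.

Rearranging: F = W/d.
W = 0.105 cal = 0.4393 J; d = 3.29 in = 0.08357 m.
F = 5.257 N  (the unit combination reduces to kg·m/s² = N)
5.257 N × (1 lbf / 4.448 N) = 1.182 lbf

1.18 lbf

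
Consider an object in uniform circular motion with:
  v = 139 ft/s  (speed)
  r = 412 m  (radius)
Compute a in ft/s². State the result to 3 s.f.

Directly: a = v²/r.
v = 139 ft/s = 42.37 m/s; r = 412 m.
a = 4.357 m/s²
4.357 m/s² × (1 ft/s² / 0.3048 m/s²) = 14.29 ft/s²

14.3 ft/s²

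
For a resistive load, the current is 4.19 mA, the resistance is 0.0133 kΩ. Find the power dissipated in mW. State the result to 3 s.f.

Directly: P = I²R.
I = 4.19 mA = 0.004190 A; R = 0.0133 kΩ = 13.30 Ω.
P = 2.335×10^-4 W  (the unit combination reduces to kg·m²/s³ = W)
2.335×10^-4 W × (1 mW / 0.001000 W) = 0.2335 mW

0.233 mW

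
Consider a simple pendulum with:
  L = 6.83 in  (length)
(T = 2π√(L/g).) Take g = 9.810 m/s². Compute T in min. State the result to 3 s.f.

T is given directly by: T = 2π√(L/g).
L = 6.83 in = 0.1735 m; g = 9.810 m/s².
T = 0.8356 s
0.8356 s × (1 min / 60.00 s) = 0.01393 min

0.0139 min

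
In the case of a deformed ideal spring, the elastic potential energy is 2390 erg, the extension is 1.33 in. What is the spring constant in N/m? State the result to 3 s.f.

Solving U = ½k·x² for k: k = 2U/x².
U = 2390 erg = 2.390×10^-4 J; x = 1.33 in = 0.03378 m.
k = 0.4188 N/m

0.419 N/m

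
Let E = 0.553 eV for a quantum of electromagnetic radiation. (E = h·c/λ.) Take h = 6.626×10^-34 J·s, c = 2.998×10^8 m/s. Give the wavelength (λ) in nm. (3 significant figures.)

Rearranging E = h·c/λ for λ: λ = hc/E.
E = 0.553 eV = 8.860×10^-20 J; h = 6.626×10^-34 J·s; c = 2.998×10^8 m/s.
λ = 2.242×10^-6 m
2.242×10^-6 m × (1 nm / 1.000×10^-9 m) = 2242 nm

2240 nm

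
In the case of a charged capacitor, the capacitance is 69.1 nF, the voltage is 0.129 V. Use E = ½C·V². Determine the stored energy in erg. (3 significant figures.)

0.00575 erg

Directly: E = ½CV².
C = 69.1 nF = 6.910×10^-8 F; V = 0.129 V.
E = 5.749×10^-10 J  (the unit combination reduces to kg·m²/s² = J)
5.749×10^-10 J × (1 erg / 1.000×10^-7 J) = 0.005749 erg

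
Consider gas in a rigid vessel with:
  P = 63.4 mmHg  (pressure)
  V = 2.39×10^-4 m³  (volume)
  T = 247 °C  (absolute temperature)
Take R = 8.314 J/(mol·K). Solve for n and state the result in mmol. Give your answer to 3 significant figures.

Rearranging: n = PV/(RT).
P = 63.4 mmHg = 8453 Pa; V = 2.39×10^-4 m³; T = 247 °C = 520.1 K; R = 8.314 J/(mol·K).
n = 4.671×10^-4 mol
4.671×10^-4 mol × (1 mmol / 0.001000 mol) = 0.4671 mmol

0.467 mmol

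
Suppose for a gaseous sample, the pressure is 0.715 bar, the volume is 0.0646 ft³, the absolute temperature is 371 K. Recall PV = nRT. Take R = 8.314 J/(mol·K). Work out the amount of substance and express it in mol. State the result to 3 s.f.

0.0424 mol

Rearranging: n = PV/(RT).
P = 0.715 bar = 71500 Pa; V = 0.0646 ft³ = 0.001829 m³; T = 371 K; R = 8.314 J/(mol·K).
n = 0.04240 mol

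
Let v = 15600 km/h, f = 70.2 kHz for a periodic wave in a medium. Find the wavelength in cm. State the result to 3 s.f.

6.17 cm

Rearranging: λ = v/f.
v = 15600 km/h = 4333 m/s; f = 70.2 kHz = 70200 Hz.
λ = 0.06173 m
0.06173 m × (1 cm / 0.01000 m) = 6.173 cm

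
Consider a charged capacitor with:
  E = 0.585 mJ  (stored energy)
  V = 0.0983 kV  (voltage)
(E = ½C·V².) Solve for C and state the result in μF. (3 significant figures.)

Rearranging: C = 2E/V².
E = 0.585 mJ = 5.850×10^-4 J; V = 0.0983 kV = 98.30 V.
C = 1.211×10^-7 F
1.211×10^-7 F × (1 μF / 1.000×10^-6 F) = 0.1211 μF

0.121 μF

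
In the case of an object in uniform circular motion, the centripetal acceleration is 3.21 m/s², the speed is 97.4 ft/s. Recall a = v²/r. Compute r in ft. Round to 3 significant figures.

901 ft

Solving a = v²/r for r: r = v²/a.
a = 3.21 m/s²; v = 97.4 ft/s = 29.69 m/s.
r = 274.6 m
274.6 m × (1 ft / 0.3048 m) = 900.8 ft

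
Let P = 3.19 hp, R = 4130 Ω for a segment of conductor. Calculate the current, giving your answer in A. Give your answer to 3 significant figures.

0.759 A

Rearranging P = I²R for I: I = √(P/R).
P = 3.19 hp = 2379 W; R = 4130 Ω.
I = 0.7589 A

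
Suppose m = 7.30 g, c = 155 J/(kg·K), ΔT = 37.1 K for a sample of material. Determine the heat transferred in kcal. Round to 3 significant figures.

0.0100 kcal

Q is given directly by: Q = mcΔT.
m = 7.30 g = 0.007300 kg; c = 155 J/(kg·K); ΔT = 37.1 K.
Q = 41.98 J
41.98 J × (1 kcal / 4184 J) = 0.01003 kcal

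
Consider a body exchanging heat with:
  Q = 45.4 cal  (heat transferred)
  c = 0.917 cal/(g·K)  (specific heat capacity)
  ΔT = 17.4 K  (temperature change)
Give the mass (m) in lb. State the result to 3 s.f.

Rearranging Q = m·c·ΔT for m: m = Q/(c·ΔT).
Q = 45.4 cal = 190.0 J; c = 0.917 cal/(g·K) = 3837 J/(kg·K); ΔT = 17.4 K.
m = 0.002845 kg
0.002845 kg × (1 lb / 0.4536 kg) = 0.006273 lb

0.00627 lb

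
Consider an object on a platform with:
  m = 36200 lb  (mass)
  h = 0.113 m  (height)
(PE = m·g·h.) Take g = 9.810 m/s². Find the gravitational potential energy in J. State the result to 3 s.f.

18200 J

PE is given directly by: PE = mgh.
m = 36200 lb = 16420 kg; h = 0.113 m; g = 9.810 m/s².
PE = 18202 J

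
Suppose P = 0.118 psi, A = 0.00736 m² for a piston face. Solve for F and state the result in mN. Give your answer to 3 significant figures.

Solving P = F/A for F: F = P·A.
P = 0.118 psi = 813.6 Pa; A = 0.00736 m².
F = 5.988 N
5.988 N × (1 mN / 0.001000 N) = 5988 mN

5990 mN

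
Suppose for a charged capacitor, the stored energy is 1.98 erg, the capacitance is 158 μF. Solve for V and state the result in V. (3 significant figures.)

Rearranging: V = √(2E/C).
E = 1.98 erg = 1.980×10^-7 J; C = 158 μF = 1.580×10^-4 F.
V = 0.05006 V

0.0501 V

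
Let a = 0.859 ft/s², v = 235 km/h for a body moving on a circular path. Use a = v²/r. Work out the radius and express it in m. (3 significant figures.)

Solving a = v²/r for r: r = v²/a.
a = 0.859 ft/s² = 0.2618 m/s²; v = 235 km/h = 65.28 m/s.
r = 16275 m

16300 m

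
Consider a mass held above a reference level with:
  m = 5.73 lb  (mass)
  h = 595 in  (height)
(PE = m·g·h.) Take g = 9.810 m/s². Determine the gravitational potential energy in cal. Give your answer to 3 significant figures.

PE is given directly by: PE = mgh.
m = 5.73 lb = 2.599 kg; h = 595 in = 15.11 m; g = 9.810 m/s².
PE = 385.3 J
385.3 J × (1 cal / 4.184 J) = 92.10 cal

92.1 cal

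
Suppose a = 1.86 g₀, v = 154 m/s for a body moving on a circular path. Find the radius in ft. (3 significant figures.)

4270 ft

Rearranging: r = v²/a.
a = 1.86 g₀ = 18.24 m/s²; v = 154 m/s.
r = 1300 m
1300 m × (1 ft / 0.3048 m) = 4266 ft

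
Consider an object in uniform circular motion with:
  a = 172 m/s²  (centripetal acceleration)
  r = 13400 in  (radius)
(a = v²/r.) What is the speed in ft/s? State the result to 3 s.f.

Rearranging: v = √(a·r).
a = 172 m/s²; r = 13400 in = 340.4 m.
v = 242.0 m/s
242.0 m/s × (1 ft/s / 0.3048 m/s) = 793.8 ft/s

794 ft/s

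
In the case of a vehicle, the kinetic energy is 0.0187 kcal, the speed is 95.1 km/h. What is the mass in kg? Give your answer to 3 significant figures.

Rearranging: m = 2·KE/v².
KE = 0.0187 kcal = 78.24 J; v = 95.1 km/h = 26.42 m/s.
m = 0.2242 kg

0.224 kg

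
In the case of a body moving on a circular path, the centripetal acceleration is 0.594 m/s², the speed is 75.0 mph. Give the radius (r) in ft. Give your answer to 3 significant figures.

6210 ft

Solving a = v²/r for r: r = v²/a.
a = 0.594 m/s²; v = 75.0 mph = 33.53 m/s.
r = 1892 m
1892 m × (1 ft / 0.3048 m) = 6209 ft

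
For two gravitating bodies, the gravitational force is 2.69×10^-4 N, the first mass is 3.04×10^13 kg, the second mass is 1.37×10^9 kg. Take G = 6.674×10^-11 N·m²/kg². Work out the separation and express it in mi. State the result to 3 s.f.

63200 mi

Rearranging: r = √(G·m₁m₂/F).
F = 2.69×10^-4 N; m₁ = 3.04×10^13 kg; m₂ = 1.37×10^9 kg; G = 6.674×10^-11 N·m²/kg².
r = 1.017×10^8 m
1.017×10^8 m × (1 mi / 1609 m) = 63163 mi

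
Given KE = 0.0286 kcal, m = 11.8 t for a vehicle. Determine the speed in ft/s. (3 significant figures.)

0.467 ft/s

Rearranging KE = ½mv² for v: v = √(2·KE/m).
KE = 0.0286 kcal = 119.7 J; m = 11.8 t = 11800 kg.
v = 0.1424 m/s
0.1424 m/s × (1 ft/s / 0.3048 m/s) = 0.4672 ft/s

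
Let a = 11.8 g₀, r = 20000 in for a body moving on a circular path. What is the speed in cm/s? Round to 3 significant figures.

Solving a = v²/r for v: v = √(a·r).
a = 11.8 g₀ = 115.7 m/s²; r = 20000 in = 508.0 m.
v = 242.5 m/s
242.5 m/s × (1 cm/s / 0.01000 m/s) = 24246 cm/s

24200 cm/s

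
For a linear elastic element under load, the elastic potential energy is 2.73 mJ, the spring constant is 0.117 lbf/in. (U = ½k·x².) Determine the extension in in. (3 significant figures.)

0.643 in

Solving U = ½k·x² for x: x = √(2U/k).
U = 2.73 mJ = 0.002730 J; k = 0.117 lbf/in = 20.49 N/m.
x = 0.01632 m
0.01632 m × (1 in / 0.02540 m) = 0.6427 in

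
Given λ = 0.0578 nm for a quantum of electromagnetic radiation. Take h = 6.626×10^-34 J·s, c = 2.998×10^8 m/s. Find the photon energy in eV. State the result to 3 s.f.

Directly: E = hc/λ.
λ = 0.0578 nm = 5.780×10^-11 m; h = 6.626×10^-34 J·s; c = 2.998×10^8 m/s.
E = 3.437×10^-15 J
3.437×10^-15 J × (1 eV / 1.602×10^-19 J) = 21451 eV

21500 eV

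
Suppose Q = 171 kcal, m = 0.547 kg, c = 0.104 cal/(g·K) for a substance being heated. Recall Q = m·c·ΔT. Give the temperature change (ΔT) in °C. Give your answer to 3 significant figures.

Rearranging: ΔT = Q/(m·c).
Q = 171 kcal = 7.155×10^5 J; m = 0.547 kg; c = 0.104 cal/(g·K) = 435.1 J/(kg·K).
ΔT = 3006 K
Since 1 °C = 1 K, 3006 °C.

3010 °C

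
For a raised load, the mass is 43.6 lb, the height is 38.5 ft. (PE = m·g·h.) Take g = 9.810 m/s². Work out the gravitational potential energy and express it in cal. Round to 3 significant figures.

PE is given directly by: PE = mgh.
m = 43.6 lb = 19.78 kg; h = 38.5 ft = 11.73 m; g = 9.810 m/s².
PE = 2277 J
2277 J × (1 cal / 4.184 J) = 544.1 cal

544 cal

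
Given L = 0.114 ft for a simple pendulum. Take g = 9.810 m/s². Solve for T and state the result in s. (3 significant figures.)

T is given directly by: T = 2π√(L/g).
L = 0.114 ft = 0.03475 m; g = 9.810 m/s².
T = 0.3739 s

0.374 s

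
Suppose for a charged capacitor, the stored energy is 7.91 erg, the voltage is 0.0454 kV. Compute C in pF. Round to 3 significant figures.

Rearranging E = ½C·V² for C: C = 2E/V².
E = 7.91 erg = 7.910×10^-7 J; V = 0.0454 kV = 45.40 V.
C = 7.675×10^-10 F
7.675×10^-10 F × (1 pF / 1.000×10^-12 F) = 767.5 pF

768 pF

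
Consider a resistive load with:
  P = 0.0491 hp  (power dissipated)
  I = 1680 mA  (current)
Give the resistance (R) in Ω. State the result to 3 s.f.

13.0 Ω

Solving P = I²R for R: R = P/I².
P = 0.0491 hp = 36.61 W; I = 1680 mA = 1.680 A.
R = 12.97 Ω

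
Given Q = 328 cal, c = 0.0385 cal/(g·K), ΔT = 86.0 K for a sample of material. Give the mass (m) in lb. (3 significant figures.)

0.218 lb

Rearranging Q = m·c·ΔT for m: m = Q/(c·ΔT).
Q = 328 cal = 1372 J; c = 0.0385 cal/(g·K) = 161.1 J/(kg·K); ΔT = 86.0 K.
m = 0.09906 kg
0.09906 kg × (1 lb / 0.4536 kg) = 0.2184 lb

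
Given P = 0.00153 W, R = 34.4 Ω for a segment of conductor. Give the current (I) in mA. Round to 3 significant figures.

Rearranging P = I²R for I: I = √(P/R).
P = 0.00153 W; R = 34.4 Ω.
I = 0.006669 A
0.006669 A × (1 mA / 0.001000 A) = 6.669 mA

6.67 mA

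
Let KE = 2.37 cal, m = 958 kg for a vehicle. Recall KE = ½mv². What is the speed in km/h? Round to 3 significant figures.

0.518 km/h

Solving KE = ½mv² for v: v = √(2·KE/m).
KE = 2.37 cal = 9.916 J; m = 958 kg.
v = 0.1439 m/s
0.1439 m/s × (1 km/h / 0.2778 m/s) = 0.5180 km/h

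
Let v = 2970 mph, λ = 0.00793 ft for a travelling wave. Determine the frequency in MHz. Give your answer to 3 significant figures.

0.549 MHz

Solving v = f·λ for f: f = v/λ.
v = 2970 mph = 1328 m/s; λ = 0.00793 ft = 0.002417 m.
f = 5.493×10^5 Hz
5.493×10^5 Hz × (1 MHz / 1.000×10^6 Hz) = 0.5493 MHz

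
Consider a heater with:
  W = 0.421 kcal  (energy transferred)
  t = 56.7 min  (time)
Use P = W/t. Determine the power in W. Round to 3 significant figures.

Directly: P = W/t.
W = 0.421 kcal = 1761 J; t = 56.7 min = 3402 s.
P = 0.5178 W  (the unit combination reduces to kg·m²/s³ = W)

0.518 W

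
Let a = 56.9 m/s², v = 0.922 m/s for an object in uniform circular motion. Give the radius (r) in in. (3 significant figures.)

Rearranging a = v²/r for r: r = v²/a.
a = 56.9 m/s²; v = 0.922 m/s.
r = 0.01494 m
0.01494 m × (1 in / 0.02540 m) = 0.5882 in

0.588 in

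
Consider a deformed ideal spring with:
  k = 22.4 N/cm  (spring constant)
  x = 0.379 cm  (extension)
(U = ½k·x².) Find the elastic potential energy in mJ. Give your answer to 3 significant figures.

16.1 mJ

U is given directly by: U = ½kx².
k = 22.4 N/cm = 2240 N/m; x = 0.379 cm = 0.003790 m.
U = 0.01609 J
0.01609 J × (1 mJ / 0.001000 J) = 16.09 mJ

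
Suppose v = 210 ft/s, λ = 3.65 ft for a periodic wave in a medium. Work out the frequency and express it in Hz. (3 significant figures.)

57.5 Hz

Solving v = f·λ for f: f = v/λ.
v = 210 ft/s = 64.01 m/s; λ = 3.65 ft = 1.113 m.
f = 57.53 Hz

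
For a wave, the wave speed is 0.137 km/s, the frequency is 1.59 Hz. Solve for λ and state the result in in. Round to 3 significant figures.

Rearranging: λ = v/f.
v = 0.137 km/s = 137.0 m/s; f = 1.59 Hz.
λ = 86.16 m
86.16 m × (1 in / 0.02540 m) = 3392 in

3390 in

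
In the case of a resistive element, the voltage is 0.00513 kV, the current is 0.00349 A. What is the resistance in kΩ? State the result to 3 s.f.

From Ohm's law: R = V/I.
V = 0.00513 kV = 5.130 V; I = 0.00349 A.
R = 1470 Ω
1470 Ω × (1 kΩ / 1000 Ω) = 1.470 kΩ

1.47 kΩ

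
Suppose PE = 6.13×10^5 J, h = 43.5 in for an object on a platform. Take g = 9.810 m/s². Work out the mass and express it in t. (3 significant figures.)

56.6 t

Rearranging: m = PE/(g·h).
PE = 6.13×10^5 J; h = 43.5 in = 1.105 m; g = 9.810 m/s².
m = 56555 kg
56555 kg × (1 t / 1000 kg) = 56.55 t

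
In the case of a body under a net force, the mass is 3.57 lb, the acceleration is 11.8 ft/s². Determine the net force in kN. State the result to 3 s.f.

0.00582 kN

From Newton's second law: F = m·a.
m = 3.57 lb = 1.619 kg; a = 11.8 ft/s² = 3.597 m/s².
F = 5.824 N
5.824 N × (1 kN / 1000 N) = 0.005824 kN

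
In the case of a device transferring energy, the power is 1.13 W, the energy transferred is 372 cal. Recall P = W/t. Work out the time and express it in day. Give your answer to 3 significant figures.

Solving P = W/t for t: t = W/P.
P = 1.13 W; W = 372 cal = 1556 J.
t = 1377 s
1377 s × (1 day / 86400 s) = 0.01594 day

0.0159 day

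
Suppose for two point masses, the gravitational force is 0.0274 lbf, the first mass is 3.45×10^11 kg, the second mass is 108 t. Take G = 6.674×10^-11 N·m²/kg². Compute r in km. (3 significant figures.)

4.52 km

From Newton's law of gravitation: r = √(G·m₁m₂/F).
F = 0.0274 lbf = 0.1219 N; m₁ = 3.45×10^11 kg; m₂ = 108 t = 1.080×10^5 kg; G = 6.674×10^-11 N·m²/kg².
r = 4517 m
4517 m × (1 km / 1000 m) = 4.517 km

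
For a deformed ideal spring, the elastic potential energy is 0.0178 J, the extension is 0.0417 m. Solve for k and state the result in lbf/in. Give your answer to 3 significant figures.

Rearranging U = ½k·x² for k: k = 2U/x².
U = 0.0178 J; x = 0.0417 m.
k = 20.47 N/m
20.47 N/m × (1 lbf/in / 175.1 N/m) = 0.1169 lbf/in

0.117 lbf/in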